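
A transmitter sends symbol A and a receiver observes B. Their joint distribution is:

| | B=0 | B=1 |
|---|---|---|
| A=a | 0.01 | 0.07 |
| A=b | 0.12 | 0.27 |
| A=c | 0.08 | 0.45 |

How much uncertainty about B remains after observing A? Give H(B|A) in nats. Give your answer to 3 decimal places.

0.496 nats

Chain rule: H(B|A) = H(A,B) − H(A).
Marginals: p(A) = (0.0800, 0.3900, 0.5300), p(B) = (0.2100, 0.7900).
H(A,B) = 1.4015 nats; H(A) = 0.9058 nats.
H(B|A) = 1.4015 − 0.9058 = 0.496 nats.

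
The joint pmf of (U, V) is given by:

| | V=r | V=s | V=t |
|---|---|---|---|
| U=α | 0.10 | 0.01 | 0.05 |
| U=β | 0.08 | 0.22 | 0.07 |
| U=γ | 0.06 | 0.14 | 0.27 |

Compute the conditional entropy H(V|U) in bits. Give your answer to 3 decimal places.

Chain rule: H(V|U) = H(U,V) − H(U).
Marginals: p(U) = (0.1600, 0.3700, 0.4700), p(V) = (0.2400, 0.3700, 0.3900).
H(U,V) = 2.8060 bits; H(U) = 1.4657 bits.
H(V|U) = 2.8060 − 1.4657 = 1.340 bits.

1.340 bits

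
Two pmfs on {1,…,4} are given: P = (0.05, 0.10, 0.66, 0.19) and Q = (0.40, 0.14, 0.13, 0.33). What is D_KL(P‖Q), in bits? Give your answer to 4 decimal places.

1.1971 bits

D(P‖Q) = Σ p·log₂(p/q).
  0.05·log₂(0.05/0.40) = -0.15000
  0.10·log₂(0.10/0.14) = -0.04854
  0.66·log₂(0.66/0.13) = 1.54701
  0.19·log₂(0.19/0.33) = -0.15133
D(P‖Q) = 1.1971 bits.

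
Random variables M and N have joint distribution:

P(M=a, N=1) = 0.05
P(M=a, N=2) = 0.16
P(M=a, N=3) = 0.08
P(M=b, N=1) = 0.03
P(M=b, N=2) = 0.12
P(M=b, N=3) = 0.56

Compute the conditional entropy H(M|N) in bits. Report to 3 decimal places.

Marginals: p(M) = (0.2900, 0.7100), p(N) = (0.0800, 0.2800, 0.6400).
H(M|N) = Σ p(N) · H(M|N=·).
  N=1: p=0.0800, H(M|N=1) = 0.9544
  N=2: p=0.2800, H(M|N=2) = 0.9852
  N=3: p=0.6400, H(M|N=3) = 0.5436
Weighted sum = 0.700 bits.

0.700 bits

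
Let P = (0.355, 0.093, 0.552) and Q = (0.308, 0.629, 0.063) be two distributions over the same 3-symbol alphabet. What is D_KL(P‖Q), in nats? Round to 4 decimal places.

D(P‖Q) = Σ p·ln(p/q).
  0.355·ln(0.355/0.308) = 0.05042
  0.093·ln(0.093/0.629) = -0.17777
  0.552·ln(0.552/0.063) = 1.19807
D(P‖Q) = 1.0707 nats.

1.0707 nats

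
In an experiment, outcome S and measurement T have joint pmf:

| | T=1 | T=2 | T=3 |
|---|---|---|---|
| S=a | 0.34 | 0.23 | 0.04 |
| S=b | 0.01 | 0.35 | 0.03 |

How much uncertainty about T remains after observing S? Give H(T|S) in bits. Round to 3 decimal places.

Marginals: p(S) = (0.6100, 0.3900), p(T) = (0.3500, 0.5800, 0.0700).
H(T|S) = Σ p(S) · H(T|S=·).
  S=a: p=0.6100, H(T|S=a) = 1.2583
  S=b: p=0.3900, H(T|S=b) = 0.5603
Weighted sum = 0.986 bits.

0.986 bits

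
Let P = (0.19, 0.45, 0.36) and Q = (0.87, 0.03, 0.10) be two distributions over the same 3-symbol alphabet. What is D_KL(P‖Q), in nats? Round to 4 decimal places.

D(P‖Q) = Σ p·ln(p/q).
  0.19·ln(0.19/0.87) = -0.28908
  0.45·ln(0.45/0.03) = 1.21862
  0.36·ln(0.36/0.10) = 0.46114
D(P‖Q) = 1.3907 nats.

1.3907 nats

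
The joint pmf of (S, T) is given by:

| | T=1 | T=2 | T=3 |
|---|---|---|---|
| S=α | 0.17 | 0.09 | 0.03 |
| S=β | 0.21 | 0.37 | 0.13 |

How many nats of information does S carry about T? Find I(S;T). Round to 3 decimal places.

Marginals: p(S) = (0.2900, 0.7100), p(T) = (0.3800, 0.4600, 0.1600).
I(S;T) = H(S) + H(T) − H(S,T).
H(S) = 0.6022, H(T) = 1.0181, H(S,T) = 1.5840.
I(S;T) = 0.6022 + 1.0181 − 1.5840 = 0.036 nats.

0.036 nats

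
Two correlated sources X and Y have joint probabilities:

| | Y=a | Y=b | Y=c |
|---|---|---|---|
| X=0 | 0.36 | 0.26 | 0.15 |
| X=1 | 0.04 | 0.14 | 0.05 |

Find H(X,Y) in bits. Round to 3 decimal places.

2.245 bits

H(X,Y) = −Σ p(x,y)·log₂ p(x,y) over all 6 cells.
  cell (0,a): −0.36·log₂0.36 = 0.5306
  cell (0,b): −0.26·log₂0.26 = 0.5053
  cell (0,c): −0.15·log₂0.15 = 0.4105
  cell (1,a): −0.04·log₂0.04 = 0.1858
  cell (1,b): −0.14·log₂0.14 = 0.3971
  cell (1,c): −0.05·log₂0.05 = 0.2161
Sum = 2.245 bits.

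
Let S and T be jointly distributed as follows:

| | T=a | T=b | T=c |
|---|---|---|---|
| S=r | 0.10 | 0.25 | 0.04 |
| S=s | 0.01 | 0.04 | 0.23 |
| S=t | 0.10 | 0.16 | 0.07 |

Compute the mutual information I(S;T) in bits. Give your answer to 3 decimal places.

0.311 bits

Marginals: p(S) = (0.3900, 0.2800, 0.3300), p(T) = (0.2100, 0.4500, 0.3400).
I(S;T) = H(S) + H(T) − H(S,T).
H(S) = 1.5718, H(T) = 1.5204, H(S,T) = 2.7816.
I(S;T) = 1.5718 + 1.5204 − 2.7816 = 0.311 bits.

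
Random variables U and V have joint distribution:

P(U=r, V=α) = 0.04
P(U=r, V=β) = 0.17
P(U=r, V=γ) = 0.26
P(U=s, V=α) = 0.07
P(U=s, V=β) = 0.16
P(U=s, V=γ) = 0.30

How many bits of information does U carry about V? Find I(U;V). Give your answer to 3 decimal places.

Marginals: p(U) = (0.4700, 0.5300), p(V) = (0.1100, 0.3300, 0.5600).
I(U;V) = Σ p(x,y)·log₂[p(x,y)/(p(x)p(y))].
  (r,α): 0.04·log₂(0.7737) = -0.0148
  (r,β): 0.17·log₂(1.0961) = 0.0225
  (r,γ): 0.26·log₂(0.9878) = -0.0046
  (s,α): 0.07·log₂(1.2007) = 0.0185
  (s,β): 0.16·log₂(0.9148) = -0.0206
  (s,γ): 0.30·log₂(1.0108) = 0.0046
Sum = 0.006 bits.

0.006 bits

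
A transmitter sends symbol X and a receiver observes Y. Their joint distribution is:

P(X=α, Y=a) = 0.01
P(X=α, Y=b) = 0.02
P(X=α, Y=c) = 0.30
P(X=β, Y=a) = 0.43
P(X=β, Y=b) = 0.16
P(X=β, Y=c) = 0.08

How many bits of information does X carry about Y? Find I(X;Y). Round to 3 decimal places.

Marginals: p(X) = (0.3300, 0.6700), p(Y) = (0.4400, 0.1800, 0.3800).
I(X;Y) = Σ p(x,y)·log₂[p(x,y)/(p(x)p(y))].
  (α,a): 0.01·log₂(0.0689) = -0.0386
  (α,b): 0.02·log₂(0.3367) = -0.0314
  (α,c): 0.30·log₂(2.3923) = 0.3775
  (β,a): 0.43·log₂(1.4586) = 0.2342
  (β,b): 0.16·log₂(1.3267) = 0.0653
  (β,c): 0.08·log₂(0.3142) = -0.1336
Sum = 0.473 bits.

0.473 bits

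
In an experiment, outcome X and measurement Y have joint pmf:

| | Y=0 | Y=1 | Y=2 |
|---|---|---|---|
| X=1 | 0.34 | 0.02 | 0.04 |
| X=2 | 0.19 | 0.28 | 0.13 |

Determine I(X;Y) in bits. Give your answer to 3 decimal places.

0.232 bits

Marginals: p(X) = (0.4000, 0.6000), p(Y) = (0.5300, 0.3000, 0.1700).
I(X;Y) = H(X) + H(Y) − H(X,Y).
H(X) = 0.9710, H(Y) = 1.4411, H(X,Y) = 2.1799.
I(X;Y) = 0.9710 + 1.4411 − 2.1799 = 0.232 bits.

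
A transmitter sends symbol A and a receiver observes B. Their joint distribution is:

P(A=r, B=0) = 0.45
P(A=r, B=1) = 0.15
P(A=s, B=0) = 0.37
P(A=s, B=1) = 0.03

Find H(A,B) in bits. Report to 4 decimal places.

H(A,B) = −Σ p(x,y)·log₂ p(x,y) over all 4 cells.
  cell (r,0): −0.45·log₂0.45 = 0.51840
  cell (r,1): −0.15·log₂0.15 = 0.41054
  cell (s,0): −0.37·log₂0.37 = 0.53073
  cell (s,1): −0.03·log₂0.03 = 0.15177
Sum = 1.6114 bits.

1.6114 bits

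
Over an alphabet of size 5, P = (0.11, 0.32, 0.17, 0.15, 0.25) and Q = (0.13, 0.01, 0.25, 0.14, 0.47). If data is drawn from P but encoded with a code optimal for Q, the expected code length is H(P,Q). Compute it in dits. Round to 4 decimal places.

H(P,Q) = −Σ p·log₁₀ q.
  −0.11·log₁₀(0.13) = 0.09747
  −0.32·log₁₀(0.01) = 0.64000
  −0.17·log₁₀(0.25) = 0.10235
  −0.15·log₁₀(0.14) = 0.12808
  −0.25·log₁₀(0.47) = 0.08198
H(P,Q) = 1.0499 dits.

1.0499 dits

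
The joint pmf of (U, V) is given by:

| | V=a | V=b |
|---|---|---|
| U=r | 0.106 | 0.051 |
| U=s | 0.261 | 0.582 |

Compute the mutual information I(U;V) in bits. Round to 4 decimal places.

0.0530 bits

Marginals: p(U) = (0.1570, 0.8430), p(V) = (0.3670, 0.6330).
I(U;V) = Σ p(x,y)·log₂[p(x,y)/(p(x)p(y))].
  (r,a): 0.106·log₂(1.8397) = 0.09322
  (r,b): 0.051·log₂(0.5132) = -0.04909
  (s,a): 0.261·log₂(0.8436) = -0.06403
  (s,b): 0.582·log₂(1.0907) = 0.07287
Sum = 0.0530 bits.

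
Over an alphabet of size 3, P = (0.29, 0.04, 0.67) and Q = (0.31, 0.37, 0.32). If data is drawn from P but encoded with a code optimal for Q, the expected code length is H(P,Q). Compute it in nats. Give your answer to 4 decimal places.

1.1428 nats

H(P,Q) = −Σ p·ln q.
  −0.29·ln(0.31) = 0.33964
  −0.04·ln(0.37) = 0.03977
  −0.67·ln(0.32) = 0.76342
H(P,Q) = 1.1428 nats.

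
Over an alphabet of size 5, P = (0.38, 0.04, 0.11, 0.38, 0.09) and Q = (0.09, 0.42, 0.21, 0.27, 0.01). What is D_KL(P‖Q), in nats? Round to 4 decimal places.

D(P‖Q) = Σ p·ln(p/q).
  0.38·ln(0.38/0.09) = 0.54734
  0.04·ln(0.04/0.42) = -0.09406
  0.11·ln(0.11/0.21) = -0.07113
  0.38·ln(0.38/0.27) = 0.12986
  0.09·ln(0.09/0.01) = 0.19775
D(P‖Q) = 0.7098 nats.

0.7098 nats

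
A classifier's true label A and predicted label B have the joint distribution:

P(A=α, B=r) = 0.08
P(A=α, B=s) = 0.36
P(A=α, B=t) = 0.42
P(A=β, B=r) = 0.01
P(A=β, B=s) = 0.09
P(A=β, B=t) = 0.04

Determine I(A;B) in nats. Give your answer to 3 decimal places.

0.012 nats

Marginals: p(A) = (0.8600, 0.1400), p(B) = (0.0900, 0.4500, 0.4600).
I(A;B) = Σ p(x,y)·ln[p(x,y)/(p(x)p(y))].
  (α,r): 0.08·ln(1.0336) = 0.0026
  (α,s): 0.36·ln(0.9302) = -0.0260
  (α,t): 0.42·ln(1.0617) = 0.0251
  (β,r): 0.01·ln(0.7937) = -0.0023
  (β,s): 0.09·ln(1.4286) = 0.0321
  (β,t): 0.04·ln(0.6211) = -0.0190
Sum = 0.012 nats.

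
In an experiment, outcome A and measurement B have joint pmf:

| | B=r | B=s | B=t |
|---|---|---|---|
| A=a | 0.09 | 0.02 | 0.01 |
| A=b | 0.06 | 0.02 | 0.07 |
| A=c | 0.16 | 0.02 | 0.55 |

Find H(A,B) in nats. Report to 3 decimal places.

H(A,B) = −Σ p(x,y)·ln p(x,y) over all 9 cells.
  cell (a,r): −0.09·ln0.09 = 0.2167
  cell (a,s): −0.02·ln0.02 = 0.0782
  cell (a,t): −0.01·ln0.01 = 0.0461
  cell (b,r): −0.06·ln0.06 = 0.1688
  cell (b,s): −0.02·ln0.02 = 0.0782
  cell (b,t): −0.07·ln0.07 = 0.1861
  cell (c,r): −0.16·ln0.16 = 0.2932
  cell (c,s): −0.02·ln0.02 = 0.0782
  cell (c,t): −0.55·ln0.55 = 0.3288
Sum = 1.474 nats.

1.474 nats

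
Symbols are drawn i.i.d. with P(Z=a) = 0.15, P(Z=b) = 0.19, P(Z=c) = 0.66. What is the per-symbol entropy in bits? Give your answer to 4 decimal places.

1.2614 bits

H(Z) = −Σ p·log₂ p.
  −(0.15)·log₂(0.15) = 0.41054
  −(0.19)·log₂(0.19) = 0.45523
  −(0.66)·log₂(0.66) = 0.39564
Sum: 0.41054 + 0.45523 + 0.39564 = 1.2614 bits.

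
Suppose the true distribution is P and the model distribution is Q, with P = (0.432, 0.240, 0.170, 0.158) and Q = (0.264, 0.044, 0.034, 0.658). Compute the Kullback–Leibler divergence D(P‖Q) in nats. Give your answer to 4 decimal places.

0.6681 nats

D(P‖Q) = Σ p·ln(p/q).
  0.432·ln(0.432/0.264) = 0.21275
  0.240·ln(0.240/0.044) = 0.40715
  0.170·ln(0.170/0.034) = 0.27360
  0.158·ln(0.158/0.658) = -0.22540
D(P‖Q) = 0.6681 nats.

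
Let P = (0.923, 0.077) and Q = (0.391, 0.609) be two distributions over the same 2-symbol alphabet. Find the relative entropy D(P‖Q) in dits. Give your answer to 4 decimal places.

0.2751 dits

D(P‖Q) = Σ p·log₁₀(p/q).
  0.923·log₁₀(0.923/0.391) = 0.34430
  0.077·log₁₀(0.077/0.609) = -0.06916
D(P‖Q) = 0.2751 dits.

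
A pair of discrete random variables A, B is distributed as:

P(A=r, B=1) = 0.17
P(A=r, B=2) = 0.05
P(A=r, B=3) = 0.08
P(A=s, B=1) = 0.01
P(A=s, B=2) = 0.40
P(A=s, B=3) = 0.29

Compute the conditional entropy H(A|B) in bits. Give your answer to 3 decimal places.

Marginals: p(A) = (0.3000, 0.7000), p(B) = (0.1800, 0.4500, 0.3700).
H(A|B) = Σ p(B) · H(A|B=·).
  B=1: p=0.1800, H(A|B=1) = 0.3095
  B=2: p=0.4500, H(A|B=2) = 0.5033
  B=3: p=0.3700, H(A|B=3) = 0.7532
Weighted sum = 0.561 bits.

0.561 bits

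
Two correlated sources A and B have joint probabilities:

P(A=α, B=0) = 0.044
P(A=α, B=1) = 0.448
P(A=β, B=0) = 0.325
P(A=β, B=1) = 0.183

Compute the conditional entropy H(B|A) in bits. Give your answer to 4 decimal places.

0.6928 bits

Chain rule: H(B|A) = H(A,B) − H(A).
Marginals: p(A) = (0.4920, 0.5080), p(B) = (0.3690, 0.6310).
H(A,B) = 1.6926 bits; H(A) = 0.9998 bits.
H(B|A) = 1.6926 − 0.9998 = 0.6928 bits.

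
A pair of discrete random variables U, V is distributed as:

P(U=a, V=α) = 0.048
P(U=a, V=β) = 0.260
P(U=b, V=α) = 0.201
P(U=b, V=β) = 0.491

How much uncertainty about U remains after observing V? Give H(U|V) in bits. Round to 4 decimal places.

0.8750 bits

Chain rule: H(U|V) = H(U,V) − H(V).
Marginals: p(U) = (0.3080, 0.6920), p(V) = (0.2490, 0.7510).
H(U,V) = 1.6847 bits; H(V) = 0.8097 bits.
H(U|V) = 1.6847 − 0.8097 = 0.8750 bits.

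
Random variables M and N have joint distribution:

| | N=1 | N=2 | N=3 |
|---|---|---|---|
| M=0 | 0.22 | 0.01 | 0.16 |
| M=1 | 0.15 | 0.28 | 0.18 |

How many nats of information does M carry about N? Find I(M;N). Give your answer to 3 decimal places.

Marginals: p(M) = (0.3900, 0.6100), p(N) = (0.3700, 0.2900, 0.3400).
I(M;N) = H(M) + H(N) − H(M,N).
H(M) = 0.6687, H(N) = 1.0937, H(M,N) = 1.6220.
I(M;N) = 0.6687 + 1.0937 − 1.6220 = 0.140 nats.

0.140 nats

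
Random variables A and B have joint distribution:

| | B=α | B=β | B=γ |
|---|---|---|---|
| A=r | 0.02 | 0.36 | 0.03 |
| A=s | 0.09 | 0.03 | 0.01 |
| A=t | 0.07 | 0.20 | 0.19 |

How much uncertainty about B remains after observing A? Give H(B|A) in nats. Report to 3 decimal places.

0.755 nats

Marginals: p(A) = (0.4100, 0.1300, 0.4600), p(B) = (0.1800, 0.5900, 0.2300).
H(B|A) = Σ p(A) · H(B|A=·).
  A=r: p=0.4100, H(B|A=r) = 0.4529
  A=s: p=0.1300, H(B|A=s) = 0.7903
  A=t: p=0.4600, H(B|A=t) = 1.0139
Weighted sum = 0.755 nats.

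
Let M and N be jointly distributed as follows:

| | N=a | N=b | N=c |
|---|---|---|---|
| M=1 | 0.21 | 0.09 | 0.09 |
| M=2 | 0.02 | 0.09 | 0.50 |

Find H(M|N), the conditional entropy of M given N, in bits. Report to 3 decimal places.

0.642 bits

Marginals: p(M) = (0.3900, 0.6100), p(N) = (0.2300, 0.1800, 0.5900).
H(M|N) = Σ p(N) · H(M|N=·).
  N=a: p=0.2300, H(M|N=a) = 0.4262
  N=b: p=0.1800, H(M|N=b) = 1.0000
  N=c: p=0.5900, H(M|N=c) = 0.6162
Weighted sum = 0.642 bits.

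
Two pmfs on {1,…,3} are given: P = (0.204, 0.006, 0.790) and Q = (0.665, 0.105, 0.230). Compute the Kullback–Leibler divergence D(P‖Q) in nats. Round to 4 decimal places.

D(P‖Q) = Σ p·ln(p/q).
  0.204·ln(0.204/0.665) = -0.24106
  0.006·ln(0.006/0.105) = -0.01717
  0.790·ln(0.790/0.230) = 0.97482
D(P‖Q) = 0.7166 nats.

0.7166 nats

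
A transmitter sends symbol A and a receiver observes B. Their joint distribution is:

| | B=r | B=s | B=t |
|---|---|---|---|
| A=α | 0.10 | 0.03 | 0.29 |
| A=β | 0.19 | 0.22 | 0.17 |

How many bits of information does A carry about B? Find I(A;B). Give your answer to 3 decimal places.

Marginals: p(A) = (0.4200, 0.5800), p(B) = (0.2900, 0.2500, 0.4600).
I(A;B) = Σ p(x,y)·log₂[p(x,y)/(p(x)p(y))].
  (α,r): 0.10·log₂(0.8210) = -0.0285
  (α,s): 0.03·log₂(0.2857) = -0.0542
  (α,t): 0.29·log₂(1.5010) = 0.1699
  (β,r): 0.19·log₂(1.1296) = 0.0334
  (β,s): 0.22·log₂(1.5172) = 0.1323
  (β,t): 0.17·log₂(0.6372) = -0.1105
Sum = 0.142 bits.

0.142 bits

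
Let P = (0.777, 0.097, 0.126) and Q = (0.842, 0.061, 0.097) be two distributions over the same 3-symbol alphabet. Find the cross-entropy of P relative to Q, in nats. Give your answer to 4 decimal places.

0.6989 nats

H(P,Q) = −Σ p·ln q.
  −0.777·ln(0.842) = 0.13362
  −0.097·ln(0.061) = 0.27130
  −0.126·ln(0.097) = 0.29396
H(P,Q) = 0.6989 nats.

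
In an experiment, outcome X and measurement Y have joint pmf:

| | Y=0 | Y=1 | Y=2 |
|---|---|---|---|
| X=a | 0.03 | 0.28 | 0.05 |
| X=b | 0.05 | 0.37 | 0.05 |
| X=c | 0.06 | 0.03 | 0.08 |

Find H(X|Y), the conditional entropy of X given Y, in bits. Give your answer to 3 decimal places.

Chain rule: H(X|Y) = H(X,Y) − H(Y).
Marginals: p(X) = (0.3600, 0.4700, 0.1700), p(Y) = (0.1400, 0.6800, 0.1800).
H(X,Y) = 2.5318 bits; H(Y) = 1.2208 bits.
H(X|Y) = 2.5318 − 1.2208 = 1.311 bits.

1.311 bits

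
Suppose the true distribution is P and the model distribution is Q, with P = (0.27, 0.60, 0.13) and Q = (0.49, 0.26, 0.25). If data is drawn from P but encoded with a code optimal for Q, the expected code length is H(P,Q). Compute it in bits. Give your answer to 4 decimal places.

1.7039 bits

H(P,Q) = −Σ p·log₂ q.
  −0.27·log₂(0.49) = 0.27787
  −0.60·log₂(0.26) = 1.16605
  −0.13·log₂(0.25) = 0.26000
H(P,Q) = 1.7039 bits.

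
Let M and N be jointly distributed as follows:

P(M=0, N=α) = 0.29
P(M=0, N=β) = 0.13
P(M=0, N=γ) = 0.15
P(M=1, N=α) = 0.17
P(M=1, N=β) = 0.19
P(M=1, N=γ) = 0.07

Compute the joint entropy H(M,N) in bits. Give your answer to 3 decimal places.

H(M,N) = −Σ p(x,y)·log₂ p(x,y) over all 6 cells.
  cell (0,α): −0.29·log₂0.29 = 0.5179
  cell (0,β): −0.13·log₂0.13 = 0.3826
  cell (0,γ): −0.15·log₂0.15 = 0.4105
  cell (1,α): −0.17·log₂0.17 = 0.4346
  cell (1,β): −0.19·log₂0.19 = 0.4552
  cell (1,γ): −0.07·log₂0.07 = 0.2686
Sum = 2.469 bits.

2.469 bits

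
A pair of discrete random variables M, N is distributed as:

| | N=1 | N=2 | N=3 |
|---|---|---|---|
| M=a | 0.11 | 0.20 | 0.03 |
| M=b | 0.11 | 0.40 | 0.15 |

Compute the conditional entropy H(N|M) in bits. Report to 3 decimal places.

Chain rule: H(N|M) = H(M,N) − H(M).
Marginals: p(M) = (0.3400, 0.6600), p(N) = (0.2200, 0.6000, 0.1800).
H(M,N) = 2.2560 bits; H(M) = 0.9248 bits.
H(N|M) = 2.2560 − 0.9248 = 1.331 bits.

1.331 bits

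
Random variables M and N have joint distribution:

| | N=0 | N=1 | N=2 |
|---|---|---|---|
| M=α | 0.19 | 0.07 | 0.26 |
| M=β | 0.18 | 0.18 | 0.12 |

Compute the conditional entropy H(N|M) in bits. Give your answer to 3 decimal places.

Marginals: p(M) = (0.5200, 0.4800), p(N) = (0.3700, 0.2500, 0.3800).
H(N|M) = Σ p(M) · H(N|M=·).
  M=α: p=0.5200, H(N|M=α) = 1.4202
  M=β: p=0.4800, H(N|M=β) = 1.5613
Weighted sum = 1.488 bits.

1.488 bits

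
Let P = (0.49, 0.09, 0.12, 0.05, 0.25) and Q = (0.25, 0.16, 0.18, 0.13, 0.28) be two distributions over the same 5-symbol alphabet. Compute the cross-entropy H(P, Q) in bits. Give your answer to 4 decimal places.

H(P,Q) = −Σ p·log₂ q.
  −0.49·log₂(0.25) = 0.98000
  −0.09·log₂(0.16) = 0.23795
  −0.12·log₂(0.18) = 0.29687
  −0.05·log₂(0.13) = 0.14717
  −0.25·log₂(0.28) = 0.45913
H(P,Q) = 2.1211 bits.

2.1211 bits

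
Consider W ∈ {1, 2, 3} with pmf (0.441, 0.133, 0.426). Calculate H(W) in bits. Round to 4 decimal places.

H(W) = −Σ p·log₂ p.
  −(0.441)·log₂(0.441) = 0.52089
  −(0.133)·log₂(0.133) = 0.38710
  −(0.426)·log₂(0.426) = 0.52444
Sum: 0.52089 + 0.38710 + 0.52444 = 1.4324 bits.

1.4324 bits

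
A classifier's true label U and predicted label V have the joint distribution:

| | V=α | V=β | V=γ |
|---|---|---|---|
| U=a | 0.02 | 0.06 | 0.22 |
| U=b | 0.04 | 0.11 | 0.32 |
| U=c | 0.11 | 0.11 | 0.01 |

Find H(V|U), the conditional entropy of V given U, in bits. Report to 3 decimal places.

1.145 bits

Marginals: p(U) = (0.3000, 0.4700, 0.2300), p(V) = (0.1700, 0.2800, 0.5500).
H(V|U) = Σ p(U) · H(V|U=·).
  U=a: p=0.3000, H(V|U=a) = 1.0530
  U=b: p=0.4700, H(V|U=b) = 1.1705
  U=c: p=0.2300, H(V|U=c) = 1.2145
Weighted sum = 1.145 bits.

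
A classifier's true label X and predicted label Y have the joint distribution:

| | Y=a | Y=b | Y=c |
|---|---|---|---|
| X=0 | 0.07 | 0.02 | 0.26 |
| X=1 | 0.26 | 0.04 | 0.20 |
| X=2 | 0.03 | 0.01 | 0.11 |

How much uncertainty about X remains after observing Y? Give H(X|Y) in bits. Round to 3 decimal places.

1.349 bits

Marginals: p(X) = (0.3500, 0.5000, 0.1500), p(Y) = (0.3600, 0.0700, 0.5700).
H(X|Y) = Σ p(Y) · H(X|Y=·).
  Y=a: p=0.3600, H(X|Y=a) = 1.0972
  Y=b: p=0.0700, H(X|Y=b) = 1.3788
  Y=c: p=0.5700, H(X|Y=c) = 1.5048
Weighted sum = 1.349 bits.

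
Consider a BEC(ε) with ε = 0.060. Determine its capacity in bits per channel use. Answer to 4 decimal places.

Binary erasure channel: capacity C = 1 − ε.
C = 1 − 0.060 = 0.9400 bits per channel use.

0.9400 bits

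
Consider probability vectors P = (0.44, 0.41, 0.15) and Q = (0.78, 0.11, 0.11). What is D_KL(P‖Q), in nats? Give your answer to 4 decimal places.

D(P‖Q) = Σ p·ln(p/q).
  0.44·ln(0.44/0.78) = -0.25191
  0.41·ln(0.41/0.11) = 0.53943
  0.15·ln(0.15/0.11) = 0.04652
D(P‖Q) = 0.3340 nats.

0.3340 nats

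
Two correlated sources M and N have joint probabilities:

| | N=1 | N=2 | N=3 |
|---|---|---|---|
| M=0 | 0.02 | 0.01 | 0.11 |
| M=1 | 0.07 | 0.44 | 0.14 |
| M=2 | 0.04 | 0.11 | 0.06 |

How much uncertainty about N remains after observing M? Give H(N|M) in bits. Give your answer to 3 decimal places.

1.222 bits

Marginals: p(M) = (0.1400, 0.6500, 0.2100), p(N) = (0.1300, 0.5600, 0.3100).
H(N|M) = Σ p(M) · H(N|M=·).
  M=0: p=0.1400, H(N|M=0) = 0.9464
  M=1: p=0.6500, H(N|M=1) = 1.2044
  M=2: p=0.2100, H(N|M=2) = 1.4607
Weighted sum = 1.222 bits.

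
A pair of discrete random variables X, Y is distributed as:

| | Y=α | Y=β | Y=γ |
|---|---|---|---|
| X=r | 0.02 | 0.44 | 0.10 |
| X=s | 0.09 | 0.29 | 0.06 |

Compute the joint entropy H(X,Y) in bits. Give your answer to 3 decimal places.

2.040 bits

H(X,Y) = −Σ p(x,y)·log₂ p(x,y) over all 6 cells.
  cell (r,α): −0.02·log₂0.02 = 0.1129
  cell (r,β): −0.44·log₂0.44 = 0.5211
  cell (r,γ): −0.10·log₂0.10 = 0.3322
  cell (s,α): −0.09·log₂0.09 = 0.3127
  cell (s,β): −0.29·log₂0.29 = 0.5179
  cell (s,γ): −0.06·log₂0.06 = 0.2435
Sum = 2.040 bits.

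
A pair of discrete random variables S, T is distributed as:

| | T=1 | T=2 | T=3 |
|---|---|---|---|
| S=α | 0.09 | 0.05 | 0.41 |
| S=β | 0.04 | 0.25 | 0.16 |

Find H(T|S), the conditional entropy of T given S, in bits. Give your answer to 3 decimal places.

1.172 bits

Marginals: p(S) = (0.5500, 0.4500), p(T) = (0.1300, 0.3000, 0.5700).
H(T|S) = Σ p(S) · H(T|S=·).
  S=α: p=0.5500, H(T|S=α) = 1.0577
  S=β: p=0.4500, H(T|S=β) = 1.3119
Weighted sum = 1.172 bits.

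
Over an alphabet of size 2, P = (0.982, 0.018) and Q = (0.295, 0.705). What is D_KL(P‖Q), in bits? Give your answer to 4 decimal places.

1.6085 bits

D(P‖Q) = Σ p·log₂(p/q).
  0.982·log₂(0.982/0.295) = 1.70378
  0.018·log₂(0.018/0.705) = -0.09525
D(P‖Q) = 1.6085 bits.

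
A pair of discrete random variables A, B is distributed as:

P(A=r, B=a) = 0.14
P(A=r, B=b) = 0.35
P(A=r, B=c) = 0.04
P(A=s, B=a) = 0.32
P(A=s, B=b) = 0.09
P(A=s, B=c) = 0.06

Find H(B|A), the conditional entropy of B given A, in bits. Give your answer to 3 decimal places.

Chain rule: H(B|A) = H(A,B) − H(A).
Marginals: p(A) = (0.5300, 0.4700), p(B) = (0.4600, 0.4400, 0.1000).
H(A,B) = 2.1952 bits; H(A) = 0.9974 bits.
H(B|A) = 2.1952 − 0.9974 = 1.198 bits.

1.198 bits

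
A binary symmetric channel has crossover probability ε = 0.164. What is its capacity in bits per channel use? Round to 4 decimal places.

Binary symmetric channel: C = 1 − h₂(ε) where h₂ is the binary entropy function.
h₂(0.164) = −0.164·log₂0.164 − 0.836·log₂0.836 = 0.6438.
C = 1 − 0.6438 = 0.3562 bits per channel use.

0.3562 bits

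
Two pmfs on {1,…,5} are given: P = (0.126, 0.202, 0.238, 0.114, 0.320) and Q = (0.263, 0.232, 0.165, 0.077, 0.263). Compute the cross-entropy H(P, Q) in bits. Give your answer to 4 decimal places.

2.3255 bits

H(P,Q) = −Σ p·log₂ q.
  −0.126·log₂(0.263) = 0.24279
  −0.202·log₂(0.232) = 0.42578
  −0.238·log₂(0.165) = 0.61867
  −0.114·log₂(0.077) = 0.42169
  −0.320·log₂(0.263) = 0.61660
H(P,Q) = 2.3255 bits.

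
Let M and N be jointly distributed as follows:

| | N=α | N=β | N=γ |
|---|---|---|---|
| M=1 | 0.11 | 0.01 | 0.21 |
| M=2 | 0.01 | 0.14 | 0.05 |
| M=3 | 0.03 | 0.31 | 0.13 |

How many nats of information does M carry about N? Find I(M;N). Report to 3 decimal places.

0.230 nats

Marginals: p(M) = (0.3300, 0.2000, 0.4700), p(N) = (0.1500, 0.4600, 0.3900).
I(M;N) = H(M) + H(N) − H(M,N).
H(M) = 1.0426, H(N) = 1.0090, H(M,N) = 1.8212.
I(M;N) = 1.0426 + 1.0090 − 1.8212 = 0.230 nats.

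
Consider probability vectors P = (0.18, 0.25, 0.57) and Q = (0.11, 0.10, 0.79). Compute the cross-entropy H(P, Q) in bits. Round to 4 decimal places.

H(P,Q) = −Σ p·log₂ q.
  −0.18·log₂(0.11) = 0.57320
  −0.25·log₂(0.10) = 0.83048
  −0.57·log₂(0.79) = 0.19384
H(P,Q) = 1.5975 bits.

1.5975 bits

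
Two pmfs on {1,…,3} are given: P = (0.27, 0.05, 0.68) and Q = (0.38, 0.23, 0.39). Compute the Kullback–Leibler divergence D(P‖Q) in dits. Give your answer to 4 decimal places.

D(P‖Q) = Σ p·log₁₀(p/q).
  0.27·log₁₀(0.27/0.38) = -0.04007
  0.05·log₁₀(0.05/0.23) = -0.03314
  0.68·log₁₀(0.68/0.39) = 0.16418
D(P‖Q) = 0.0910 dits.

0.0910 dits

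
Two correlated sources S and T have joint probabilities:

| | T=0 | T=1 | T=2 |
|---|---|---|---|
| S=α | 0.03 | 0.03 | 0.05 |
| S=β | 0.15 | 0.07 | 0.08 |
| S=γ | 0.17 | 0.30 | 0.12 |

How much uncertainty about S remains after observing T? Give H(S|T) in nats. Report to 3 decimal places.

Chain rule: H(S|T) = H(S,T) − H(T).
Marginals: p(S) = (0.1100, 0.3000, 0.5900), p(T) = (0.3500, 0.4000, 0.2500).
H(S,T) = 1.9498 nats; H(T) = 1.0805 nats.
H(S|T) = 1.9498 − 1.0805 = 0.869 nats.

0.869 nats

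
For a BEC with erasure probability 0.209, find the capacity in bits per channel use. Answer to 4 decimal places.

0.7910 bits

Binary erasure channel: capacity C = 1 − ε.
C = 1 − 0.209 = 0.7910 bits per channel use.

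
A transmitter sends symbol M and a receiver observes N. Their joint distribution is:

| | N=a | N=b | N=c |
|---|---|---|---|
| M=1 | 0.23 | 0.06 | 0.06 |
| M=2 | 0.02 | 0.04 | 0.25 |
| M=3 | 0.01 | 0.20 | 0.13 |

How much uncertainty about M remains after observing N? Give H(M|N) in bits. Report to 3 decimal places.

Marginals: p(M) = (0.3500, 0.3100, 0.3400), p(N) = (0.2600, 0.3000, 0.4400).
H(M|N) = Σ p(N) · H(M|N=·).
  N=a: p=0.2600, H(M|N=a) = 0.6219
  N=b: p=0.3000, H(M|N=b) = 1.2419
  N=c: p=0.4400, H(M|N=c) = 1.3751
Weighted sum = 1.139 bits.

1.139 bits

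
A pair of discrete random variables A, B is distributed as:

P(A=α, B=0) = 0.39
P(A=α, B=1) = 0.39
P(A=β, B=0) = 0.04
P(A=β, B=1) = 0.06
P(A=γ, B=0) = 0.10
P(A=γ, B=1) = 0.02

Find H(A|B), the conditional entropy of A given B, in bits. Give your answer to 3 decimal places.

Marginals: p(A) = (0.7800, 0.1000, 0.1200), p(B) = (0.5300, 0.4700).
H(A|B) = Σ p(B) · H(A|B=·).
  B=0: p=0.5300, H(A|B=0) = 1.0609
  B=1: p=0.4700, H(A|B=1) = 0.7963
Weighted sum = 0.937 bits.

0.937 bits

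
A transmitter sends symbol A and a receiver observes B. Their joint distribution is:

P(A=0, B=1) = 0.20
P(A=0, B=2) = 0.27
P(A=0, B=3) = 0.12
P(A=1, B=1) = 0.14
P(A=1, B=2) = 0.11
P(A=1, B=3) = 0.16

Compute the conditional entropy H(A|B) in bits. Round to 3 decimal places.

Chain rule: H(A|B) = H(A,B) − H(B).
Marginals: p(A) = (0.5900, 0.4100), p(B) = (0.3400, 0.3800, 0.2800).
H(A,B) = 2.5119 bits; H(B) = 1.5738 bits.
H(A|B) = 2.5119 − 1.5738 = 0.938 bits.

0.938 bits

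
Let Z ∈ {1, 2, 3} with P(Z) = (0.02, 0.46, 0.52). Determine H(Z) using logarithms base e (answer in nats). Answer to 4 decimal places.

0.7755 nats

H(Z) = −Σ p·ln p.
  −(0.02)·ln(0.02) = 0.07824
  −(0.46)·ln(0.46) = 0.35720
  −(0.52)·ln(0.52) = 0.34004
Sum: 0.07824 + 0.35720 + 0.34004 = 0.7755 nats.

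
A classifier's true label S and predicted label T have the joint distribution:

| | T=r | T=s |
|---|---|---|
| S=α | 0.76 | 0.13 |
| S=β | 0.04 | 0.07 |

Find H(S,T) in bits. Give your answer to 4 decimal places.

1.1379 bits

H(S,T) = −Σ p(x,y)·log₂ p(x,y) over all 4 cells.
  cell (α,r): −0.76·log₂0.76 = 0.30091
  cell (α,s): −0.13·log₂0.13 = 0.38264
  cell (β,r): −0.04·log₂0.04 = 0.18575
  cell (β,s): −0.07·log₂0.07 = 0.26856
Sum = 1.1379 bits.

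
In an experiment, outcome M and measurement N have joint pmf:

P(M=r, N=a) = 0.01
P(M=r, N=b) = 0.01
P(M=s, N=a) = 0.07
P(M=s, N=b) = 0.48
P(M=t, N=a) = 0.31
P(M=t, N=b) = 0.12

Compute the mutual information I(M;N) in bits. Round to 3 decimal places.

Marginals: p(M) = (0.0200, 0.5500, 0.4300), p(N) = (0.3900, 0.6100).
I(M;N) = Σ p(x,y)·log₂[p(x,y)/(p(x)p(y))].
  (r,a): 0.01·log₂(1.2821) = 0.0036
  (r,b): 0.01·log₂(0.8197) = -0.0029
  (s,a): 0.07·log₂(0.3263) = -0.1131
  (s,b): 0.48·log₂(1.4307) = 0.2480
  (t,a): 0.31·log₂(1.8485) = 0.2748
  (t,b): 0.12·log₂(0.4575) = -0.1354
Sum = 0.275 bits.

0.275 bits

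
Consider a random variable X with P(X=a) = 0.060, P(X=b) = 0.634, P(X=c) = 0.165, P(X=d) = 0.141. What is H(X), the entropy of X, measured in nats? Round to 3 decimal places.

1.031 nats

H(X) = −Σ p·ln p.
  −(0.060)·ln(0.060) = 0.1688
  −(0.634)·ln(0.634) = 0.2889
  −(0.165)·ln(0.165) = 0.2973
  −(0.141)·ln(0.141) = 0.2762
Sum: 0.1688 + 0.2889 + 0.2973 + 0.2762 = 1.031 nats.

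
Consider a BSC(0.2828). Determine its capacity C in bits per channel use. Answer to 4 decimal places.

0.1408 bits

Binary symmetric channel: C = 1 − h₂(ε) where h₂ is the binary entropy function.
h₂(0.2828) = −0.2828·log₂0.2828 − 0.7172·log₂0.7172 = 0.8592.
C = 1 − 0.8592 = 0.1408 bits per channel use.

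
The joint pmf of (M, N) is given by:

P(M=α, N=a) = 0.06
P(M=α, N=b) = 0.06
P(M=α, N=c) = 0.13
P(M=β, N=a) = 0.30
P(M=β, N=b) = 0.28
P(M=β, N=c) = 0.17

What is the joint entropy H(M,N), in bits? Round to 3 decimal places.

2.340 bits

H(M,N) = −Σ p(x,y)·log₂ p(x,y) over all 6 cells.
  cell (α,a): −0.06·log₂0.06 = 0.2435
  cell (α,b): −0.06·log₂0.06 = 0.2435
  cell (α,c): −0.13·log₂0.13 = 0.3826
  cell (β,a): −0.30·log₂0.30 = 0.5211
  cell (β,b): −0.28·log₂0.28 = 0.5142
  cell (β,c): −0.17·log₂0.17 = 0.4346
Sum = 2.340 bits.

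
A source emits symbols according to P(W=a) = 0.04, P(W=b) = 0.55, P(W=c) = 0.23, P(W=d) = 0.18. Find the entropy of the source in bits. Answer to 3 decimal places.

1.593 bits

H(W) = −Σ p·log₂ p.
  −(0.04)·log₂(0.04) = 0.1858
  −(0.55)·log₂(0.55) = 0.4744
  −(0.23)·log₂(0.23) = 0.4877
  −(0.18)·log₂(0.18) = 0.4453
Sum: 0.1858 + 0.4744 + 0.4877 + 0.4453 = 1.593 bits.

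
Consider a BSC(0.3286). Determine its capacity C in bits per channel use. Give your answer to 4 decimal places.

0.0865 bits

Binary symmetric channel: C = 1 − h₂(ε) where h₂ is the binary entropy function.
h₂(0.3286) = −0.3286·log₂0.3286 − 0.6714·log₂0.6714 = 0.9135.
C = 1 − 0.9135 = 0.0865 bits per channel use.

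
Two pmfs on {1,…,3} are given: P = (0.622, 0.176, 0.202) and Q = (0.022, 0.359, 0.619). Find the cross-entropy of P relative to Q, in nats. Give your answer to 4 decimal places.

H(P,Q) = −Σ p·ln q.
  −0.622·ln(0.022) = 2.37400
  −0.176·ln(0.359) = 0.18030
  −0.202·ln(0.619) = 0.09689
H(P,Q) = 2.6512 nats.

2.6512 nats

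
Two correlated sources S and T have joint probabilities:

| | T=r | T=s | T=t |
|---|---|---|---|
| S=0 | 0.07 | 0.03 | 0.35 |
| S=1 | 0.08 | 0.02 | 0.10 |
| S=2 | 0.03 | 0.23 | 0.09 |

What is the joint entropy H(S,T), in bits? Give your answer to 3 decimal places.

2.639 bits

H(S,T) = −Σ p(x,y)·log₂ p(x,y) over all 9 cells.
  cell (0,r): −0.07·log₂0.07 = 0.2686
  cell (0,s): −0.03·log₂0.03 = 0.1518
  cell (0,t): −0.35·log₂0.35 = 0.5301
  cell (1,r): −0.08·log₂0.08 = 0.2915
  cell (1,s): −0.02·log₂0.02 = 0.1129
  cell (1,t): −0.10·log₂0.10 = 0.3322
  cell (2,r): −0.03·log₂0.03 = 0.1518
  cell (2,s): −0.23·log₂0.23 = 0.4877
  cell (2,t): −0.09·log₂0.09 = 0.3127
Sum = 2.639 bits.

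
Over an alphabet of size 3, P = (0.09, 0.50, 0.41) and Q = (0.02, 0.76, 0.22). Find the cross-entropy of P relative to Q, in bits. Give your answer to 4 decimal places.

1.6015 bits

H(P,Q) = −Σ p·log₂ q.
  −0.09·log₂(0.02) = 0.50795
  −0.50·log₂(0.76) = 0.19796
  −0.41·log₂(0.22) = 0.89561
H(P,Q) = 1.6015 bits.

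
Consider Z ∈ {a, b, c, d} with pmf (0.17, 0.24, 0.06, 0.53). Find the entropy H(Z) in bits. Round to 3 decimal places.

1.658 bits

H(Z) = −Σ p·log₂ p.
  −(0.17)·log₂(0.17) = 0.4346
  −(0.24)·log₂(0.24) = 0.4941
  −(0.06)·log₂(0.06) = 0.2435
  −(0.53)·log₂(0.53) = 0.4854
Sum: 0.4346 + 0.4941 + 0.2435 + 0.4854 = 1.658 bits.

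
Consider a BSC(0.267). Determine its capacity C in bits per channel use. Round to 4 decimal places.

Binary symmetric channel: C = 1 − h₂(ε) where h₂ is the binary entropy function.
h₂(0.267) = −0.267·log₂0.267 − 0.733·log₂0.733 = 0.8371.
C = 1 − 0.8371 = 0.1629 bits per channel use.

0.1629 bits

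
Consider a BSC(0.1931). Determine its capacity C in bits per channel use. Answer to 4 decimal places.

0.2921 bits

Binary symmetric channel: C = 1 − h₂(ε) where h₂ is the binary entropy function.
h₂(0.1931) = −0.1931·log₂0.1931 − 0.8069·log₂0.8069 = 0.7079.
C = 1 − 0.7079 = 0.2921 bits per channel use.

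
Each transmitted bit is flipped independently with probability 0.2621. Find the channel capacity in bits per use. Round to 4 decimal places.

0.1701 bits

Binary symmetric channel: C = 1 − h₂(ε) where h₂ is the binary entropy function.
h₂(0.2621) = −0.2621·log₂0.2621 − 0.7379·log₂0.7379 = 0.8299.
C = 1 − 0.8299 = 0.1701 bits per channel use.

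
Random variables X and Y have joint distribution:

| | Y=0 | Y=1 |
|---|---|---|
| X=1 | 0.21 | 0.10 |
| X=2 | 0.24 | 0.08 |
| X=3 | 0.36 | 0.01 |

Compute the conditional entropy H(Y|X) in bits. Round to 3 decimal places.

0.607 bits

Marginals: p(X) = (0.3100, 0.3200, 0.3700), p(Y) = (0.8100, 0.1900).
H(Y|X) = Σ p(X) · H(Y|X=·).
  X=1: p=0.3100, H(Y|X=1) = 0.9072
  X=2: p=0.3200, H(Y|X=2) = 0.8113
  X=3: p=0.3700, H(Y|X=3) = 0.1793
Weighted sum = 0.607 bits.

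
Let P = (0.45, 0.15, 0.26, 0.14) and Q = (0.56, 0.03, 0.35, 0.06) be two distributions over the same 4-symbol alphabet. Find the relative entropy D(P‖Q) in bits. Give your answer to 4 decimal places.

D(P‖Q) = Σ p·log₂(p/q).
  0.45·log₂(0.45/0.56) = -0.14198
  0.15·log₂(0.15/0.03) = 0.34829
  0.26·log₂(0.26/0.35) = -0.11150
  0.14·log₂(0.14/0.06) = 0.17113
D(P‖Q) = 0.2659 bits.

0.2659 bits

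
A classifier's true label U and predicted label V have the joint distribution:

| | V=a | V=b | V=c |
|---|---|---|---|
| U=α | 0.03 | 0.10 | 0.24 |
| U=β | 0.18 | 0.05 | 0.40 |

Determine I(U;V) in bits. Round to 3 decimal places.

Marginals: p(U) = (0.3700, 0.6300), p(V) = (0.2100, 0.1500, 0.6400).
I(U;V) = H(U) + H(V) − H(U,V).
H(U) = 0.9507, H(V) = 1.2954, H(U,V) = 2.1683.
I(U;V) = 0.9507 + 1.2954 − 2.1683 = 0.078 bits.

0.078 bits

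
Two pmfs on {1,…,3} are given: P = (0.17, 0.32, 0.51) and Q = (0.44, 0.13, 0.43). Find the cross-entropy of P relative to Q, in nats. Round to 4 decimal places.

1.2229 nats

H(P,Q) = −Σ p·ln q.
  −0.17·ln(0.44) = 0.13957
  −0.32·ln(0.13) = 0.65287
  −0.51·ln(0.43) = 0.43042
H(P,Q) = 1.2229 nats.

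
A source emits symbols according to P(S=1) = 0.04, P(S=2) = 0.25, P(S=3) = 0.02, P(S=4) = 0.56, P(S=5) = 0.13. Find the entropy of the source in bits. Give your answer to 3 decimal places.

1.650 bits

H(S) = −Σ p·log₂ p.
  −(0.04)·log₂(0.04) = 0.1858
  −(0.25)·log₂(0.25) = 0.5000
  −(0.02)·log₂(0.02) = 0.1129
  −(0.56)·log₂(0.56) = 0.4684
  −(0.13)·log₂(0.13) = 0.3826
Sum: 0.1858 + 0.5000 + 0.1129 + 0.4684 + 0.3826 = 1.650 bits.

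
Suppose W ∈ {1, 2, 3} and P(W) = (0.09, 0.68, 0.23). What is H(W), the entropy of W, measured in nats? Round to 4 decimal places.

0.8170 nats

H(W) = −Σ p·ln p.
  −(0.09)·ln(0.09) = 0.21672
  −(0.68)·ln(0.68) = 0.26225
  −(0.23)·ln(0.23) = 0.33803
Sum: 0.21672 + 0.26225 + 0.33803 = 0.8170 nats.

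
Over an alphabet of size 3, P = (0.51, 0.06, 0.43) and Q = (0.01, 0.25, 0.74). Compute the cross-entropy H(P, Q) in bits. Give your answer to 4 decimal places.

3.6952 bits

H(P,Q) = −Σ p·log₂ q.
  −0.51·log₂(0.01) = 3.38837
  −0.06·log₂(0.25) = 0.12000
  −0.43·log₂(0.74) = 0.18679
H(P,Q) = 3.6952 bits.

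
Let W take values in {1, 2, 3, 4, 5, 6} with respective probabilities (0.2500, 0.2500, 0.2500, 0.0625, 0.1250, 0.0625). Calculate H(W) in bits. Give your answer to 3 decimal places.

H(W) = −Σ p·log₂ p.
  −(0.2500)·log₂(0.2500) = 0.5000
  −(0.2500)·log₂(0.2500) = 0.5000
  −(0.2500)·log₂(0.2500) = 0.5000
  −(0.0625)·log₂(0.0625) = 0.2500
  −(0.1250)·log₂(0.1250) = 0.3750
  −(0.0625)·log₂(0.0625) = 0.2500
Sum: 0.5000 + 0.5000 + 0.5000 + 0.2500 + 0.3750 + 0.2500 = 2.375 bits.

2.375 bits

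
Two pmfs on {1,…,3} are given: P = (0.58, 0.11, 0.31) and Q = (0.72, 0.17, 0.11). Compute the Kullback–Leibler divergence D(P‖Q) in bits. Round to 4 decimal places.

0.2134 bits

D(P‖Q) = Σ p·log₂(p/q).
  0.58·log₂(0.58/0.72) = -0.18093
  0.11·log₂(0.11/0.17) = -0.06908
  0.31·log₂(0.31/0.11) = 0.46338
D(P‖Q) = 0.2134 bits.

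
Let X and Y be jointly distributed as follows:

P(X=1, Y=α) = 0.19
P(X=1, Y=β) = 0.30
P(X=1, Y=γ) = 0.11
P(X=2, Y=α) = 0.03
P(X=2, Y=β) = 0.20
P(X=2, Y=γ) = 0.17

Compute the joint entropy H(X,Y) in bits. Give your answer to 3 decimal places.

2.377 bits

H(X,Y) = −Σ p(x,y)·log₂ p(x,y) over all 6 cells.
  cell (1,α): −0.19·log₂0.19 = 0.4552
  cell (1,β): −0.30·log₂0.30 = 0.5211
  cell (1,γ): −0.11·log₂0.11 = 0.3503
  cell (2,α): −0.03·log₂0.03 = 0.1518
  cell (2,β): −0.20·log₂0.20 = 0.4644
  cell (2,γ): −0.17·log₂0.17 = 0.4346
Sum = 2.377 bits.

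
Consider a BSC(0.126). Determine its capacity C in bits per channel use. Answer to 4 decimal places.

Binary symmetric channel: C = 1 − h₂(ε) where h₂ is the binary entropy function.
h₂(0.126) = −0.126·log₂0.126 − 0.874·log₂0.874 = 0.5464.
C = 1 − 0.5464 = 0.4536 bits per channel use.

0.4536 bits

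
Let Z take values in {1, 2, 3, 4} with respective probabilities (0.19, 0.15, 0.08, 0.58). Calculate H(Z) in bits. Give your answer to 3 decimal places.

1.613 bits

H(Z) = −Σ p·log₂ p.
  −(0.19)·log₂(0.19) = 0.4552
  −(0.15)·log₂(0.15) = 0.4105
  −(0.08)·log₂(0.08) = 0.2915
  −(0.58)·log₂(0.58) = 0.4558
Sum: 0.4552 + 0.4105 + 0.2915 + 0.4558 = 1.613 bits.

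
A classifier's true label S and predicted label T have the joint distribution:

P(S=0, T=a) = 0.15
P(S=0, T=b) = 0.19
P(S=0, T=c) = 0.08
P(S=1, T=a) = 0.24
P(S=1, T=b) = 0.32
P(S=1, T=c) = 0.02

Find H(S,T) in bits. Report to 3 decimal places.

2.290 bits

H(S,T) = −Σ p(x,y)·log₂ p(x,y) over all 6 cells.
  cell (0,a): −0.15·log₂0.15 = 0.4105
  cell (0,b): −0.19·log₂0.19 = 0.4552
  cell (0,c): −0.08·log₂0.08 = 0.2915
  cell (1,a): −0.24·log₂0.24 = 0.4941
  cell (1,b): −0.32·log₂0.32 = 0.5260
  cell (1,c): −0.02·log₂0.02 = 0.1129
Sum = 2.290 bits.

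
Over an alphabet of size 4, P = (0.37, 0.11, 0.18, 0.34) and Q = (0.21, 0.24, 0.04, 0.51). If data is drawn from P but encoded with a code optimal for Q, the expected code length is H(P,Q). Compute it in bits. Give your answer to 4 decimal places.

H(P,Q) = −Σ p·log₂ q.
  −0.37·log₂(0.21) = 0.83307
  −0.11·log₂(0.24) = 0.22648
  −0.18·log₂(0.04) = 0.83589
  −0.34·log₂(0.51) = 0.33029
H(P,Q) = 2.2257 bits.

2.2257 bits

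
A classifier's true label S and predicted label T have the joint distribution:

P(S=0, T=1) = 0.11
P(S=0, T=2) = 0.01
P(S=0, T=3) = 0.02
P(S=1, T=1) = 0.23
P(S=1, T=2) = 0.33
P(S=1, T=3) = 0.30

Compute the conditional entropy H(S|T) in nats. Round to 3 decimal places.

Chain rule: H(S|T) = H(S,T) − H(T).
Marginals: p(S) = (0.1400, 0.8600), p(T) = (0.3400, 0.3400, 0.3200).
H(S,T) = 1.4322 nats; H(T) = 1.0982 nats.
H(S|T) = 1.4322 − 1.0982 = 0.334 nats.

0.334 nats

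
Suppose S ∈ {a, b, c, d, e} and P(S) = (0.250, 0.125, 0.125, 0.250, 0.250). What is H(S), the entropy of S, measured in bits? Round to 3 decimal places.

2.250 bits

H(S) = −Σ p·log₂ p.
  −(0.250)·log₂(0.250) = 0.5000
  −(0.125)·log₂(0.125) = 0.3750
  −(0.125)·log₂(0.125) = 0.3750
  −(0.250)·log₂(0.250) = 0.5000
  −(0.250)·log₂(0.250) = 0.5000
Sum: 0.5000 + 0.3750 + 0.3750 + 0.5000 + 0.5000 = 2.250 bits.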